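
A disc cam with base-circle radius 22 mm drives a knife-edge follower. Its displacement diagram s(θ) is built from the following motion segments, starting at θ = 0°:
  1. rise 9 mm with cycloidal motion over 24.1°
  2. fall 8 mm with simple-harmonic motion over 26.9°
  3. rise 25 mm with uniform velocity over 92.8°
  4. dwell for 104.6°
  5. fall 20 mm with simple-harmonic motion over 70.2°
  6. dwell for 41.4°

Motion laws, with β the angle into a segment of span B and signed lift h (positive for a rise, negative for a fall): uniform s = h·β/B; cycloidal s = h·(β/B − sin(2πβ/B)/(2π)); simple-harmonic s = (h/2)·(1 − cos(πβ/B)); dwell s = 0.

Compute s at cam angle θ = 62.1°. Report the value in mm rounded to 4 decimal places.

seg 1 [0°–24.1°] cycloidal, h=9: full span → s += 9 → s = 9.0000
seg 2 [24.1°–51°] simple-harmonic, h=-8: full span → s += -8 → s = 1.0000
seg 3 [51°–143.8°] uniform, h=25: θ=62.1° here. β=11.1, B=92.8. 25·11.1/92.8 = 2.9903 → s = 3.9903

3.9903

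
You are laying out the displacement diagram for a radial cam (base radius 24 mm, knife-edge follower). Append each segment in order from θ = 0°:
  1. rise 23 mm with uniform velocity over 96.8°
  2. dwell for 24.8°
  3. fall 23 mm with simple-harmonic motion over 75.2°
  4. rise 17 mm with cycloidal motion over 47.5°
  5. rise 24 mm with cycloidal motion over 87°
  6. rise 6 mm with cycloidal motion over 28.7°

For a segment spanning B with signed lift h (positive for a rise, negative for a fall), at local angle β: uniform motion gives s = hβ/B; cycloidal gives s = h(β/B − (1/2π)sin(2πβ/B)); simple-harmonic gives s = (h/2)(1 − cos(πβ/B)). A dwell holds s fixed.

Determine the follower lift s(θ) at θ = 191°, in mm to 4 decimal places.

seg 1 [0°–96.8°] uniform, h=23: full span → s += 23 → s = 23.0000
seg 2 [96.8°–121.6°] dwell: s stays 23.0000
seg 3 [121.6°–196.8°] simple-harmonic, h=-23: θ=191° here. β=69.4, B=75.2. -23/2·(1 − cos(π·0.9229)) = -22.6641 → s = 0.3359

0.3359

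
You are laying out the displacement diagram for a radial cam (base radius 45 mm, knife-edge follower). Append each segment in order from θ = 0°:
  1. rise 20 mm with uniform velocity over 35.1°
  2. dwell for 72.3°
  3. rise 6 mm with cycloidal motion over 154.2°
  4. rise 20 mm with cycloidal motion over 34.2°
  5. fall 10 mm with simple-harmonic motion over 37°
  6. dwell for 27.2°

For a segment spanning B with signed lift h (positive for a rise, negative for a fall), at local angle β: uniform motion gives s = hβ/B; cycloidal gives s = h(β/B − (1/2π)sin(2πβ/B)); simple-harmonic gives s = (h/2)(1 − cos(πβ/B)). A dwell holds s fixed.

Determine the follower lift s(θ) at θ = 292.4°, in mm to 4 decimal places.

seg 1 [0°–35.1°] uniform, h=20: full span → s += 20 → s = 20.0000
seg 2 [35.1°–107.4°] dwell: s stays 20.0000
seg 3 [107.4°–261.6°] cycloidal, h=6: full span → s += 6 → s = 26.0000
seg 4 [261.6°–295.8°] cycloidal, h=20: θ=292.4° here. β=30.8, B=34.2. 20·(0.9006 − sin(2π·0.9006)/(2π)) = 19.8732 → s = 45.8732

45.8732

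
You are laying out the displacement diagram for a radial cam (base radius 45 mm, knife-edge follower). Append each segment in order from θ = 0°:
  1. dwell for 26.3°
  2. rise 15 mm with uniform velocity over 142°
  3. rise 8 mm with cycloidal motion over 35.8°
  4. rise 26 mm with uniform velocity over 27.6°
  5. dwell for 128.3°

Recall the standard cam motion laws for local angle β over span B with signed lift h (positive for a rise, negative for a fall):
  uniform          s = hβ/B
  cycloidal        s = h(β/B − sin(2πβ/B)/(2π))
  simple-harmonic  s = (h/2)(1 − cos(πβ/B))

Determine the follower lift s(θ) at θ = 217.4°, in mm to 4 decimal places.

seg 1 [0°–26.3°] dwell: s stays 0.0000
seg 2 [26.3°–168.3°] uniform, h=15: full span → s += 15 → s = 15.0000
seg 3 [168.3°–204.1°] cycloidal, h=8: full span → s += 8 → s = 23.0000
seg 4 [204.1°–231.7°] uniform, h=26: θ=217.4° here. β=13.3, B=27.6. 26·13.3/27.6 = 12.5290 → s = 35.5290

35.5290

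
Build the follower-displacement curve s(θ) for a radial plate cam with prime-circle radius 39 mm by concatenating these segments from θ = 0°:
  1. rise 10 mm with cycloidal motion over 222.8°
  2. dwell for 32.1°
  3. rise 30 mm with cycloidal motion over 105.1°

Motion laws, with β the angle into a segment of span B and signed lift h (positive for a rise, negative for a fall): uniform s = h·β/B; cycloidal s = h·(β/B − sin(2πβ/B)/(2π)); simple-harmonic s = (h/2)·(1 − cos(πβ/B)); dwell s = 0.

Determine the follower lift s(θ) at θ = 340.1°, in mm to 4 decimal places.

seg 1 [0°–222.8°] cycloidal, h=10: full span → s += 10 → s = 10.0000
seg 2 [222.8°–254.9°] dwell: s stays 10.0000
seg 3 [254.9°–360°] cycloidal, h=30: θ=340.1° here. β=85.2, B=105.1. 30·(0.8107 − sin(2π·0.8107)/(2π)) = 28.7518 → s = 38.7518

38.7518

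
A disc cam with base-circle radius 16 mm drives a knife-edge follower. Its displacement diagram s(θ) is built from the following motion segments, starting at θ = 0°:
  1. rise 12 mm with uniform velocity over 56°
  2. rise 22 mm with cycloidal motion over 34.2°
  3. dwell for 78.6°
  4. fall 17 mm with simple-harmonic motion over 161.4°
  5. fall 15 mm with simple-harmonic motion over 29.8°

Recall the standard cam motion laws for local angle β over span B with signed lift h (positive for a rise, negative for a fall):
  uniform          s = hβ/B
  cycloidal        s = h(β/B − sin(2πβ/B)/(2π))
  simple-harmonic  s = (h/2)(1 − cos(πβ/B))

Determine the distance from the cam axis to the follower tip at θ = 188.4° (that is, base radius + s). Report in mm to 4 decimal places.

seg 1 [0°–56°] uniform, h=12: full span → s += 12 → s = 12.0000
seg 2 [56°–90.2°] cycloidal, h=22: full span → s += 22 → s = 34.0000
seg 3 [90.2°–168.8°] dwell: s stays 34.0000
seg 4 [168.8°–330.2°] simple-harmonic, h=-17: θ=188.4° here. β=19.6, B=161.4. -17/2·(1 − cos(π·0.1214)) = -0.6111 → s = 33.3889
radial distance = base radius + s = 16 + 33.3889 = 49.3889

49.3889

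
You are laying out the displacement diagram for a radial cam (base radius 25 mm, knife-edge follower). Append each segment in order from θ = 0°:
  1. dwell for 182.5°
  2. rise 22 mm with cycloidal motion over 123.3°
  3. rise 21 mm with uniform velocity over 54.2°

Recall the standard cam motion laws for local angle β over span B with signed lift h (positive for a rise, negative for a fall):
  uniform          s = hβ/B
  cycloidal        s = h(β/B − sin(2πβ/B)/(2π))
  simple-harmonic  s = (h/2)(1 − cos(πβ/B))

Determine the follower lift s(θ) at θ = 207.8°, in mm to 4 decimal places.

seg 1 [0°–182.5°] dwell: s stays 0.0000
seg 2 [182.5°–305.8°] cycloidal, h=22: θ=207.8° here. β=25.3, B=123.3. 22·(0.2052 − sin(2π·0.2052)/(2π)) = 1.1506 → s = 1.1506

1.1506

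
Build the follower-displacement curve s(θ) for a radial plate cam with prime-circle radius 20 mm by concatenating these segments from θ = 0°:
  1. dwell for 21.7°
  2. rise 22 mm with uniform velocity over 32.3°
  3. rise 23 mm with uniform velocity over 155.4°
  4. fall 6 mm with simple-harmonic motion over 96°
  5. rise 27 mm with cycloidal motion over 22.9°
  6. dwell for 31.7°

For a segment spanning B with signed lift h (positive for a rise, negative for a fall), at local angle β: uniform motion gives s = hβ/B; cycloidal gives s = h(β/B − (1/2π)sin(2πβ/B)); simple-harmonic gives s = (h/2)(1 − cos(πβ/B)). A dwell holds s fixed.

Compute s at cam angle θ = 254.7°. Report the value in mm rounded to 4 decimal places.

seg 1 [0°–21.7°] dwell: s stays 0.0000
seg 2 [21.7°–54°] uniform, h=22: full span → s += 22 → s = 22.0000
seg 3 [54°–209.4°] uniform, h=23: full span → s += 23 → s = 45.0000
seg 4 [209.4°–305.4°] simple-harmonic, h=-6: θ=254.7° here. β=45.3, B=96. -6/2·(1 − cos(π·0.4719)) = -2.7353 → s = 42.2647

42.2647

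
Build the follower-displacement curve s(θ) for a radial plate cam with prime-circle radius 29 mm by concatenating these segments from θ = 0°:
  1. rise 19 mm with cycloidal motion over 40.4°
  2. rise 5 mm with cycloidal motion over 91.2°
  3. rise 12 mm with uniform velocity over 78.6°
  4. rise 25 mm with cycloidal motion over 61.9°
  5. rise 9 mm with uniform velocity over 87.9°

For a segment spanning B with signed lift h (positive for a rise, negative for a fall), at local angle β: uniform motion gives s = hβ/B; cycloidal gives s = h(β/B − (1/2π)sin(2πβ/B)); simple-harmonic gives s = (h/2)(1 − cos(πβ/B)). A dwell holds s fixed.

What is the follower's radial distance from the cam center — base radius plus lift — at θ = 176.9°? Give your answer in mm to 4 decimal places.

seg 1 [0°–40.4°] cycloidal, h=19: full span → s += 19 → s = 19.0000
seg 2 [40.4°–131.6°] cycloidal, h=5: full span → s += 5 → s = 24.0000
seg 3 [131.6°–210.2°] uniform, h=12: θ=176.9° here. β=45.3, B=78.6. 12·45.3/78.6 = 6.9160 → s = 30.9160
radial distance = base radius + s = 29 + 30.9160 = 59.9160

59.9160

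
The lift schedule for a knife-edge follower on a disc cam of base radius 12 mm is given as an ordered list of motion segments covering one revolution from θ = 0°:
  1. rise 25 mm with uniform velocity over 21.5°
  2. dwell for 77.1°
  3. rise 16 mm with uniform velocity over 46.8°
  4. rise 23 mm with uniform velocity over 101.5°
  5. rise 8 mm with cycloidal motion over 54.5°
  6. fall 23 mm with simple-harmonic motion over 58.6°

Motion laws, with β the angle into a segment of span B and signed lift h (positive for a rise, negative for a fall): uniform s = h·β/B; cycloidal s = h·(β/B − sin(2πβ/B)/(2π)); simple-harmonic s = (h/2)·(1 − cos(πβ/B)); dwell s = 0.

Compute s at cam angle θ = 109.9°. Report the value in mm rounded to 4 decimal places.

seg 1 [0°–21.5°] uniform, h=25: full span → s += 25 → s = 25.0000
seg 2 [21.5°–98.6°] dwell: s stays 25.0000
seg 3 [98.6°–145.4°] uniform, h=16: θ=109.9° here. β=11.3, B=46.8. 16·11.3/46.8 = 3.8632 → s = 28.8632

28.8632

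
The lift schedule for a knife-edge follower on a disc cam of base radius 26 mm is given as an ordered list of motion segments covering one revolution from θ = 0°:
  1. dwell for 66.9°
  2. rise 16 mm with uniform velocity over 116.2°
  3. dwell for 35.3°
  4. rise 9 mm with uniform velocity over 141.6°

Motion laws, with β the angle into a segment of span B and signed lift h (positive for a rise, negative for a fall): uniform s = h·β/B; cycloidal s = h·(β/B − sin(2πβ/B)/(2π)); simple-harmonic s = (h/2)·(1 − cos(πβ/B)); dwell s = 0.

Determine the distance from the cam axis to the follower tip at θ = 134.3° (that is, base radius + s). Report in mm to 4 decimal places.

seg 1 [0°–66.9°] dwell: s stays 0.0000
seg 2 [66.9°–183.1°] uniform, h=16: θ=134.3° here. β=67.4, B=116.2. 16·67.4/116.2 = 9.2806 → s = 9.2806
radial distance = base radius + s = 26 + 9.2806 = 35.2806

35.2806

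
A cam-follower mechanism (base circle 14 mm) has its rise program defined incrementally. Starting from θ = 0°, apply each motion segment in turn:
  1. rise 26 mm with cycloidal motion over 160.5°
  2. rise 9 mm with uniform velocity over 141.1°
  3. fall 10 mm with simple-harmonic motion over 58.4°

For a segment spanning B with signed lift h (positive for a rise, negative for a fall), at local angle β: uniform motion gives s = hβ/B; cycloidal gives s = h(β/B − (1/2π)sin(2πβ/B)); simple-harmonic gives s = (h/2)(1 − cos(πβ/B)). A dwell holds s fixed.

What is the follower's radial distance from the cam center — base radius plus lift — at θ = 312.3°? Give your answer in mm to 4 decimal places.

seg 1 [0°–160.5°] cycloidal, h=26: full span → s += 26 → s = 26.0000
seg 2 [160.5°–301.6°] uniform, h=9: full span → s += 9 → s = 35.0000
seg 3 [301.6°–360°] simple-harmonic, h=-10: θ=312.3° here. β=10.7, B=58.4. -10/2·(1 − cos(π·0.1832)) = -0.8057 → s = 34.1943
radial distance = base radius + s = 14 + 34.1943 = 48.1943

48.1943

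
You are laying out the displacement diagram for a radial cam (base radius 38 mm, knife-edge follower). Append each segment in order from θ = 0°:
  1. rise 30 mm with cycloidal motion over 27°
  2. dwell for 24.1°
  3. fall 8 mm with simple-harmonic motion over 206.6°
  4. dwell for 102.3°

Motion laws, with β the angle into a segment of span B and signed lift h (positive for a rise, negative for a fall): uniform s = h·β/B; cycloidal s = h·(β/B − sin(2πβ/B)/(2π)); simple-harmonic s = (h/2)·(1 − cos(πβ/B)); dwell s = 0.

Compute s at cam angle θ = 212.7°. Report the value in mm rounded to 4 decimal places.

seg 1 [0°–27°] cycloidal, h=30: full span → s += 30 → s = 30.0000
seg 2 [27°–51.1°] dwell: s stays 30.0000
seg 3 [51.1°–257.7°] simple-harmonic, h=-8: θ=212.7° here. β=161.6, B=206.6. -8/2·(1 − cos(π·0.7822)) = -7.0995 → s = 22.9005

22.9005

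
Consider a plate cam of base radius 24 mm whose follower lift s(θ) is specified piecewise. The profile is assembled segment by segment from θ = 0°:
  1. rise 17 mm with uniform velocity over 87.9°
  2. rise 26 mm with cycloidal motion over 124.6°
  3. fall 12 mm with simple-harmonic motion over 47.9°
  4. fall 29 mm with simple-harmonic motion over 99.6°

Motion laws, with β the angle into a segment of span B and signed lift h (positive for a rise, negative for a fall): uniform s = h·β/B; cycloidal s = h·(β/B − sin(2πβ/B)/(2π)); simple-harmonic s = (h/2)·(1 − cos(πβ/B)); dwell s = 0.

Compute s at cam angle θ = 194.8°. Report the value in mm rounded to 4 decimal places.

seg 1 [0°–87.9°] uniform, h=17: full span → s += 17 → s = 17.0000
seg 2 [87.9°–212.5°] cycloidal, h=26: θ=194.8° here. β=106.9, B=124.6. 26·(0.8579 − sin(2π·0.8579)/(2π)) = 25.5288 → s = 42.5288

42.5288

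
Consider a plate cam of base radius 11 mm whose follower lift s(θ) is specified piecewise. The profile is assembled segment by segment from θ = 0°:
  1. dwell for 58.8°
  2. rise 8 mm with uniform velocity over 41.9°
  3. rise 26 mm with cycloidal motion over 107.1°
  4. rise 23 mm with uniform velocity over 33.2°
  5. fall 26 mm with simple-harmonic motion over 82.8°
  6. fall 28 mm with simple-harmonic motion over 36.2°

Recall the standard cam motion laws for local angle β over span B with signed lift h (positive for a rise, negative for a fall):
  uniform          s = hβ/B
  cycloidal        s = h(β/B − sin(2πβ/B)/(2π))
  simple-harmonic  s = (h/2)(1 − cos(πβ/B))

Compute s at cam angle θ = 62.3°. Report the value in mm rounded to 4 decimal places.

seg 1 [0°–58.8°] dwell: s stays 0.0000
seg 2 [58.8°–100.7°] uniform, h=8: θ=62.3° here. β=3.5, B=41.9. 8·3.5/41.9 = 0.6683 → s = 0.6683

0.6683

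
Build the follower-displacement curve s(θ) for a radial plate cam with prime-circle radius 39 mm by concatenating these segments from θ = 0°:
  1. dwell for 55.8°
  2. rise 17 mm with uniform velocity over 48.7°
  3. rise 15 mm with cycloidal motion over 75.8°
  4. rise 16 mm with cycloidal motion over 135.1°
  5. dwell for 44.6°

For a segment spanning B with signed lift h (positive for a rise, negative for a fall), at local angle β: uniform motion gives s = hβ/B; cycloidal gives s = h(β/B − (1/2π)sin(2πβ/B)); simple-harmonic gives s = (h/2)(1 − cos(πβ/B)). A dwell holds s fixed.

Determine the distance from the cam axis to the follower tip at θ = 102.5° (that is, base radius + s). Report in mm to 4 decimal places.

seg 1 [0°–55.8°] dwell: s stays 0.0000
seg 2 [55.8°–104.5°] uniform, h=17: θ=102.5° here. β=46.7, B=48.7. 17·46.7/48.7 = 16.3018 → s = 16.3018
radial distance = base radius + s = 39 + 16.3018 = 55.3018

55.3018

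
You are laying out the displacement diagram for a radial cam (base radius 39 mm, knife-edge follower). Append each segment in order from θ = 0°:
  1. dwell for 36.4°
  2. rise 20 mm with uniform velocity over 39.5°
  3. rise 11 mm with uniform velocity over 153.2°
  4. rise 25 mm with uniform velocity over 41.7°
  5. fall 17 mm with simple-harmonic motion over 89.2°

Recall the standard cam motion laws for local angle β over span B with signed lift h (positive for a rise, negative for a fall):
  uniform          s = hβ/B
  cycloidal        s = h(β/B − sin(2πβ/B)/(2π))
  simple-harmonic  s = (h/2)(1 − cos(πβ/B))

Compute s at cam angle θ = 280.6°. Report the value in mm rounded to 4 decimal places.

seg 1 [0°–36.4°] dwell: s stays 0.0000
seg 2 [36.4°–75.9°] uniform, h=20: full span → s += 20 → s = 20.0000
seg 3 [75.9°–229.1°] uniform, h=11: full span → s += 11 → s = 31.0000
seg 4 [229.1°–270.8°] uniform, h=25: full span → s += 25 → s = 56.0000
seg 5 [270.8°–360°] simple-harmonic, h=-17: θ=280.6° here. β=9.8, B=89.2. -17/2·(1 − cos(π·0.1099)) = -0.5013 → s = 55.4987

55.4987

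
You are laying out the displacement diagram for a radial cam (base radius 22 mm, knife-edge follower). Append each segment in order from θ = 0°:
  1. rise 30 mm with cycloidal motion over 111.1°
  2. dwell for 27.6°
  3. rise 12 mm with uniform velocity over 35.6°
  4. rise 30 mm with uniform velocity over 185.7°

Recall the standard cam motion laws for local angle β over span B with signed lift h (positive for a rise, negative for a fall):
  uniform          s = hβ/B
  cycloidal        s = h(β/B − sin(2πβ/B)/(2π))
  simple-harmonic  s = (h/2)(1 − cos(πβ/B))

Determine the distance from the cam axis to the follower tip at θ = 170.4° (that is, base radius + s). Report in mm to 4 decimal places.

seg 1 [0°–111.1°] cycloidal, h=30: full span → s += 30 → s = 30.0000
seg 2 [111.1°–138.7°] dwell: s stays 30.0000
seg 3 [138.7°–174.3°] uniform, h=12: θ=170.4° here. β=31.7, B=35.6. 12·31.7/35.6 = 10.6854 → s = 40.6854
radial distance = base radius + s = 22 + 40.6854 = 62.6854

62.6854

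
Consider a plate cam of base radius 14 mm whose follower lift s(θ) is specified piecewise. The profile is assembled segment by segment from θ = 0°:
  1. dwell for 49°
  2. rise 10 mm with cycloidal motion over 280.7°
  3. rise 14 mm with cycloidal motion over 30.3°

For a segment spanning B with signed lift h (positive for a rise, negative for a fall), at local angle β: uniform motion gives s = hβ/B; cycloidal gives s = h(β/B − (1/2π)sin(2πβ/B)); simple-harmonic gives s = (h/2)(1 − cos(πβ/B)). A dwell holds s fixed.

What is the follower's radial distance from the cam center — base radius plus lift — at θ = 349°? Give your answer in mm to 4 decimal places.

seg 1 [0°–49°] dwell: s stays 0.0000
seg 2 [49°–329.7°] cycloidal, h=10: full span → s += 10 → s = 10.0000
seg 3 [329.7°–360°] cycloidal, h=14: θ=349° here. β=19.3, B=30.3. 14·(0.6370 − sin(2π·0.6370)/(2π)) = 10.6069 → s = 20.6069
radial distance = base radius + s = 14 + 20.6069 = 34.6069

34.6069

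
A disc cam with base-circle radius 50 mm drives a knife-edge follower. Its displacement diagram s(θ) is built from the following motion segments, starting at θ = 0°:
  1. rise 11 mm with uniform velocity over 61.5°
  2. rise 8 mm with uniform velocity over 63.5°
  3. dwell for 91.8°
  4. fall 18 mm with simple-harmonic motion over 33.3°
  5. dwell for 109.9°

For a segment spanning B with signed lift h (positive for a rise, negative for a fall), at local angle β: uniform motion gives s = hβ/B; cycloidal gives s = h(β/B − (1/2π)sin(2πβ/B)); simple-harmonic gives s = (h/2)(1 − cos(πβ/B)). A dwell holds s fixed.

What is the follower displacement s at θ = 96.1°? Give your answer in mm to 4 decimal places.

seg 1 [0°–61.5°] uniform, h=11: full span → s += 11 → s = 11.0000
seg 2 [61.5°–125°] uniform, h=8: θ=96.1° here. β=34.6, B=63.5. 8·34.6/63.5 = 4.3591 → s = 15.3591

15.3591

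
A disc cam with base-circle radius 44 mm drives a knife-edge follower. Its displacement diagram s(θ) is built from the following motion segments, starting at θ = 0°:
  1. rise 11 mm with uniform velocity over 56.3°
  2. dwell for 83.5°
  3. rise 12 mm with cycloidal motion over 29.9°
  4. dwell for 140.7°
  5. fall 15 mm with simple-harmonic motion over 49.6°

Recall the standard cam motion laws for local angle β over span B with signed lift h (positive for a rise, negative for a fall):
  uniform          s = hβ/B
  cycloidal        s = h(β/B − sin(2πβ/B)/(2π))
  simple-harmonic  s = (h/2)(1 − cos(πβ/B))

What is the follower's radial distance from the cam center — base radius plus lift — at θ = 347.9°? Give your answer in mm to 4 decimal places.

seg 1 [0°–56.3°] uniform, h=11: full span → s += 11 → s = 11.0000
seg 2 [56.3°–139.8°] dwell: s stays 11.0000
seg 3 [139.8°–169.7°] cycloidal, h=12: full span → s += 12 → s = 23.0000
seg 4 [169.7°–310.4°] dwell: s stays 23.0000
seg 5 [310.4°–360°] simple-harmonic, h=-15: θ=347.9° here. β=37.5, B=49.6. -15/2·(1 − cos(π·0.7560)) = -12.9031 → s = 10.0969
radial distance = base radius + s = 44 + 10.0969 = 54.0969

54.0969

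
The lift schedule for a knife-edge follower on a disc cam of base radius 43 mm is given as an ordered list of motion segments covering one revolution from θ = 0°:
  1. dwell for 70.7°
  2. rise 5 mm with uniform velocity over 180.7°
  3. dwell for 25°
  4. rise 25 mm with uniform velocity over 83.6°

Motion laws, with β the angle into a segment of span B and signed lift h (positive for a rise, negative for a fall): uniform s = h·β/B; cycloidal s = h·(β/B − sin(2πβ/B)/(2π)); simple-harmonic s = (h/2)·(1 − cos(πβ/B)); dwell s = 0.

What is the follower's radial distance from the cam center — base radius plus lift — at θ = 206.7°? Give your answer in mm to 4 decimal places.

seg 1 [0°–70.7°] dwell: s stays 0.0000
seg 2 [70.7°–251.4°] uniform, h=5: θ=206.7° here. β=136, B=180.7. 5·136/180.7 = 3.7631 → s = 3.7631
radial distance = base radius + s = 43 + 3.7631 = 46.7631

46.7631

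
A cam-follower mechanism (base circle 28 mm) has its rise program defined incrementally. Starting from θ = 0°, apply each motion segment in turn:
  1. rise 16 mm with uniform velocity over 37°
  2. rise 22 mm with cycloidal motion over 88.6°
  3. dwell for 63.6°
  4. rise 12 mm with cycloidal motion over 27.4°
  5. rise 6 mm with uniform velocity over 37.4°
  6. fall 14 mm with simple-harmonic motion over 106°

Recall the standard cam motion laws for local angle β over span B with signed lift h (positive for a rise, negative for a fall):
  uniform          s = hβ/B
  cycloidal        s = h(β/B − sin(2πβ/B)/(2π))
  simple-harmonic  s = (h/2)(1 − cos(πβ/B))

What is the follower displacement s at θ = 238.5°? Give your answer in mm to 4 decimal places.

seg 1 [0°–37°] uniform, h=16: full span → s += 16 → s = 16.0000
seg 2 [37°–125.6°] cycloidal, h=22: full span → s += 22 → s = 38.0000
seg 3 [125.6°–189.2°] dwell: s stays 38.0000
seg 4 [189.2°–216.6°] cycloidal, h=12: full span → s += 12 → s = 50.0000
seg 5 [216.6°–254°] uniform, h=6: θ=238.5° here. β=21.9, B=37.4. 6·21.9/37.4 = 3.5134 → s = 53.5134

53.5134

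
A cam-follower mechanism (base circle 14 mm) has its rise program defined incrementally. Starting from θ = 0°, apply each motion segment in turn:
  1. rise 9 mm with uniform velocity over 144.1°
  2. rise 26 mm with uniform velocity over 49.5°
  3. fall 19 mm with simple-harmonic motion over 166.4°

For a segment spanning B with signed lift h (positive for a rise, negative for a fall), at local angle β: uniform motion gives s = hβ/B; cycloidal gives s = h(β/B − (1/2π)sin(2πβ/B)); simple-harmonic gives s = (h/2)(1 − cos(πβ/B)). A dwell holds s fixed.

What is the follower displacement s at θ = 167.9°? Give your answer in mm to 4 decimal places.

seg 1 [0°–144.1°] uniform, h=9: full span → s += 9 → s = 9.0000
seg 2 [144.1°–193.6°] uniform, h=26: θ=167.9° here. β=23.8, B=49.5. 26·23.8/49.5 = 12.5010 → s = 21.5010

21.5010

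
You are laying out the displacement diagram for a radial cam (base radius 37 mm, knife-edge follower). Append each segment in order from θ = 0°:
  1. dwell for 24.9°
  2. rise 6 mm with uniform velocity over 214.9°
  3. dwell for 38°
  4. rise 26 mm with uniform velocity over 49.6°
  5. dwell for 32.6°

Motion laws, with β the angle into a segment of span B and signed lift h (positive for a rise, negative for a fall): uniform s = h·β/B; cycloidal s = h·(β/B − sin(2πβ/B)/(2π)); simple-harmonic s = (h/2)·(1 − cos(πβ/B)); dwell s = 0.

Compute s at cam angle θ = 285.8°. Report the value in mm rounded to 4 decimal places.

seg 1 [0°–24.9°] dwell: s stays 0.0000
seg 2 [24.9°–239.8°] uniform, h=6: full span → s += 6 → s = 6.0000
seg 3 [239.8°–277.8°] dwell: s stays 6.0000
seg 4 [277.8°–327.4°] uniform, h=26: θ=285.8° here. β=8, B=49.6. 26·8/49.6 = 4.1935 → s = 10.1935

10.1935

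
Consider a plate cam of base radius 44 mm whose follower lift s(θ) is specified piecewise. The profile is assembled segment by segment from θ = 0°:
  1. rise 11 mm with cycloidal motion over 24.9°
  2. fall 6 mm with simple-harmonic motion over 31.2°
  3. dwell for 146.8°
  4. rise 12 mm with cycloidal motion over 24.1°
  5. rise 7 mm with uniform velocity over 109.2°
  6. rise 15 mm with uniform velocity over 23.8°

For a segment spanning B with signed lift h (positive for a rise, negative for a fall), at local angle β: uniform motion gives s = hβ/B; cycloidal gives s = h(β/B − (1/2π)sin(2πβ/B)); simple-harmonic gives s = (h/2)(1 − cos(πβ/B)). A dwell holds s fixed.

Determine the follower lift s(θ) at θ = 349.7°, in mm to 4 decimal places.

seg 1 [0°–24.9°] cycloidal, h=11: full span → s += 11 → s = 11.0000
seg 2 [24.9°–56.1°] simple-harmonic, h=-6: full span → s += -6 → s = 5.0000
seg 3 [56.1°–202.9°] dwell: s stays 5.0000
seg 4 [202.9°–227°] cycloidal, h=12: full span → s += 12 → s = 17.0000
seg 5 [227°–336.2°] uniform, h=7: full span → s += 7 → s = 24.0000
seg 6 [336.2°–360°] uniform, h=15: θ=349.7° here. β=13.5, B=23.8. 15·13.5/23.8 = 8.5084 → s = 32.5084

32.5084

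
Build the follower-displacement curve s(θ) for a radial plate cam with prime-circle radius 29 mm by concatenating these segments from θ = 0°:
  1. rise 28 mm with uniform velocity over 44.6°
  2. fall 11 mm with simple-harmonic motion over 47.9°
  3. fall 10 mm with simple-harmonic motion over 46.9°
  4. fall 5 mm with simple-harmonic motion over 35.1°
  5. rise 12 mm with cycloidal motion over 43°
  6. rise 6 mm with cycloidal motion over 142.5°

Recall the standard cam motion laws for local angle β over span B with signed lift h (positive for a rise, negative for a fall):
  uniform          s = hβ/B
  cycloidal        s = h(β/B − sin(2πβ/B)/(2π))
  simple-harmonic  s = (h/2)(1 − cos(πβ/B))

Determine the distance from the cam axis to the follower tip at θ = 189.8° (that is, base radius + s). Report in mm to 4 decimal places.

seg 1 [0°–44.6°] uniform, h=28: full span → s += 28 → s = 28.0000
seg 2 [44.6°–92.5°] simple-harmonic, h=-11: full span → s += -11 → s = 17.0000
seg 3 [92.5°–139.4°] simple-harmonic, h=-10: full span → s += -10 → s = 7.0000
seg 4 [139.4°–174.5°] simple-harmonic, h=-5: full span → s += -5 → s = 2.0000
seg 5 [174.5°–217.5°] cycloidal, h=12: θ=189.8° here. β=15.3, B=43. 12·(0.3558 − sin(2π·0.3558)/(2π)) = 2.7667 → s = 4.7667
radial distance = base radius + s = 29 + 4.7667 = 33.7667

33.7667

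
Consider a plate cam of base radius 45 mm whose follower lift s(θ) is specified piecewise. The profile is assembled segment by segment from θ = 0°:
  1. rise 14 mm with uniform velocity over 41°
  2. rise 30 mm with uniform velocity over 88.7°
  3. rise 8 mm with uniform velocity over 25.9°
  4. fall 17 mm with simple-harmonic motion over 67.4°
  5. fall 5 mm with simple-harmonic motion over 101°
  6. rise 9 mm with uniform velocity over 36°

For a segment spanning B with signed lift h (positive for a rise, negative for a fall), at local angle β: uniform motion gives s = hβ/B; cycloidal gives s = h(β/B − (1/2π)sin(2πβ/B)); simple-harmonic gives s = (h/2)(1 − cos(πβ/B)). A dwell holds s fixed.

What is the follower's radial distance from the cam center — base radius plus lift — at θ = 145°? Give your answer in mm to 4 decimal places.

seg 1 [0°–41°] uniform, h=14: full span → s += 14 → s = 14.0000
seg 2 [41°–129.7°] uniform, h=30: full span → s += 30 → s = 44.0000
seg 3 [129.7°–155.6°] uniform, h=8: θ=145° here. β=15.3, B=25.9. 8·15.3/25.9 = 4.7259 → s = 48.7259
radial distance = base radius + s = 45 + 48.7259 = 93.7259

93.7259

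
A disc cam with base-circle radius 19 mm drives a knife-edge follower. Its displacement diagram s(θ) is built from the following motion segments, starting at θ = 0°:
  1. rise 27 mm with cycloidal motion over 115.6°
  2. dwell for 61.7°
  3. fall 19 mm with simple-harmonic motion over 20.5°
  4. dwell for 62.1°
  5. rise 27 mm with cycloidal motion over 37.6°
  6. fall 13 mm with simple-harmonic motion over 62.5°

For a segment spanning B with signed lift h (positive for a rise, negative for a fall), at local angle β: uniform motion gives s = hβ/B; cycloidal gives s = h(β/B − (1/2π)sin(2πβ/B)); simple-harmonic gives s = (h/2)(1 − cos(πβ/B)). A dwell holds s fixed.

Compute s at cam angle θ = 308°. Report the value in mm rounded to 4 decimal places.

seg 1 [0°–115.6°] cycloidal, h=27: full span → s += 27 → s = 27.0000
seg 2 [115.6°–177.3°] dwell: s stays 27.0000
seg 3 [177.3°–197.8°] simple-harmonic, h=-19: full span → s += -19 → s = 8.0000
seg 4 [197.8°–259.9°] dwell: s stays 8.0000
seg 5 [259.9°–297.5°] cycloidal, h=27: full span → s += 27 → s = 35.0000
seg 6 [297.5°–360°] simple-harmonic, h=-13: θ=308° here. β=10.5, B=62.5. -13/2·(1 − cos(π·0.1680)) = -0.8845 → s = 34.1155

34.1155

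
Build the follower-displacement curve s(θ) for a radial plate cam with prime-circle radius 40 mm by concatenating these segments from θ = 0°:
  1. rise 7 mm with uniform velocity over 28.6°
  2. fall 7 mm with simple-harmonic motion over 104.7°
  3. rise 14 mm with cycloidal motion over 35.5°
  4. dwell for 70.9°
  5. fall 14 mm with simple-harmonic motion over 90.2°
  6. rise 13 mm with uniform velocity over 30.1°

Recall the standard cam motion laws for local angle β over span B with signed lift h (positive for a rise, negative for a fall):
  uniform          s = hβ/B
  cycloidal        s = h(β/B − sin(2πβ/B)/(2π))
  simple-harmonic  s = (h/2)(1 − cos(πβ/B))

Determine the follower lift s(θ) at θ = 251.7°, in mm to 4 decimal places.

seg 1 [0°–28.6°] uniform, h=7: full span → s += 7 → s = 7.0000
seg 2 [28.6°–133.3°] simple-harmonic, h=-7: full span → s += -7 → s = 0.0000
seg 3 [133.3°–168.8°] cycloidal, h=14: full span → s += 14 → s = 14.0000
seg 4 [168.8°–239.7°] dwell: s stays 14.0000
seg 5 [239.7°–329.9°] simple-harmonic, h=-14: θ=251.7° here. β=12, B=90.2. -14/2·(1 − cos(π·0.1330)) = -0.6025 → s = 13.3975

13.3975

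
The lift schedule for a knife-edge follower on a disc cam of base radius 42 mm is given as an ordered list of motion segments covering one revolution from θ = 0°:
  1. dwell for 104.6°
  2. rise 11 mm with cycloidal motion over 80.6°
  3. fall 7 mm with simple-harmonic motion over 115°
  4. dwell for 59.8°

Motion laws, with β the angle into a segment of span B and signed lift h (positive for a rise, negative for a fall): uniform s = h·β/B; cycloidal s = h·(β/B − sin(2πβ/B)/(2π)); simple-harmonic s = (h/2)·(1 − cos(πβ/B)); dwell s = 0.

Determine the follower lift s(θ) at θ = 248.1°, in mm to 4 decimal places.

seg 1 [0°–104.6°] dwell: s stays 0.0000
seg 2 [104.6°–185.2°] cycloidal, h=11: full span → s += 11 → s = 11.0000
seg 3 [185.2°–300.2°] simple-harmonic, h=-7: θ=248.1° here. β=62.9, B=115. -7/2·(1 − cos(π·0.5470)) = -4.0144 → s = 6.9856

6.9856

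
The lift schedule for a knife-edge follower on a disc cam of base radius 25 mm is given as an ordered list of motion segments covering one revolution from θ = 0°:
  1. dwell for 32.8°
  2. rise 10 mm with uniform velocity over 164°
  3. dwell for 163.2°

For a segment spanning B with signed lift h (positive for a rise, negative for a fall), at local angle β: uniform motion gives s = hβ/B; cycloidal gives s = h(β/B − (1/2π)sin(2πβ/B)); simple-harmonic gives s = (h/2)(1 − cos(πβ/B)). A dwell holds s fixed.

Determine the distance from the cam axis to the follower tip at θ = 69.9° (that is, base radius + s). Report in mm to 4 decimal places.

seg 1 [0°–32.8°] dwell: s stays 0.0000
seg 2 [32.8°–196.8°] uniform, h=10: θ=69.9° here. β=37.1, B=164. 10·37.1/164 = 2.2622 → s = 2.2622
radial distance = base radius + s = 25 + 2.2622 = 27.2622

27.2622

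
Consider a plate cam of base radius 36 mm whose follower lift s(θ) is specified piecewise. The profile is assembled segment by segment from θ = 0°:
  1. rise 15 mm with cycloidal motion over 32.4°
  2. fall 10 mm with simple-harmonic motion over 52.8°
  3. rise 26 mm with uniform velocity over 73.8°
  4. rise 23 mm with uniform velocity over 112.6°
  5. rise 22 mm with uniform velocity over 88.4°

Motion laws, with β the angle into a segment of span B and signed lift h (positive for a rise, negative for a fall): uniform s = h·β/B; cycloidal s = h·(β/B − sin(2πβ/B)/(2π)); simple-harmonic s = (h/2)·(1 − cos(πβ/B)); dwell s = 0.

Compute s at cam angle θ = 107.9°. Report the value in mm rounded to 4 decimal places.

seg 1 [0°–32.4°] cycloidal, h=15: full span → s += 15 → s = 15.0000
seg 2 [32.4°–85.2°] simple-harmonic, h=-10: full span → s += -10 → s = 5.0000
seg 3 [85.2°–159°] uniform, h=26: θ=107.9° here. β=22.7, B=73.8. 26·22.7/73.8 = 7.9973 → s = 12.9973

12.9973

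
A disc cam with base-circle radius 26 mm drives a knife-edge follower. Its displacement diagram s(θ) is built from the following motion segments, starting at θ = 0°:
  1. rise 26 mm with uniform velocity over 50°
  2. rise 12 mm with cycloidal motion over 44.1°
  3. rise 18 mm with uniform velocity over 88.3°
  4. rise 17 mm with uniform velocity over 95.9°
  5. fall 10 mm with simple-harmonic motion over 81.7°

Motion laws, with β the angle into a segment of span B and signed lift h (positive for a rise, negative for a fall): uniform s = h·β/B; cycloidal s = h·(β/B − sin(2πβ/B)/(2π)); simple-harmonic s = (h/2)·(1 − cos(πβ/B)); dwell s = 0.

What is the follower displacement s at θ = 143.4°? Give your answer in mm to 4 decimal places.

seg 1 [0°–50°] uniform, h=26: full span → s += 26 → s = 26.0000
seg 2 [50°–94.1°] cycloidal, h=12: full span → s += 12 → s = 38.0000
seg 3 [94.1°–182.4°] uniform, h=18: θ=143.4° here. β=49.3, B=88.3. 18·49.3/88.3 = 10.0498 → s = 48.0498

48.0498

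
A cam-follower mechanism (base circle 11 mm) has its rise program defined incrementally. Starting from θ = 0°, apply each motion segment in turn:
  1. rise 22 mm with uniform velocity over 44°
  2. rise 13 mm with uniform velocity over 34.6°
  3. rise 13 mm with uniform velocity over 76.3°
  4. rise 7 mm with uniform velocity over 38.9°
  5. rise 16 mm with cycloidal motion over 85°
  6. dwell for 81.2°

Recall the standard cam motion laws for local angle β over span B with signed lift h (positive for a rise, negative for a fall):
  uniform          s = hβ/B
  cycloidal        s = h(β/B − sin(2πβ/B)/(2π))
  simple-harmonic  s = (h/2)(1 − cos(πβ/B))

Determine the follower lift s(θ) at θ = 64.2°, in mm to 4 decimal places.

seg 1 [0°–44°] uniform, h=22: full span → s += 22 → s = 22.0000
seg 2 [44°–78.6°] uniform, h=13: θ=64.2° here. β=20.2, B=34.6. 13·20.2/34.6 = 7.5896 → s = 29.5896

29.5896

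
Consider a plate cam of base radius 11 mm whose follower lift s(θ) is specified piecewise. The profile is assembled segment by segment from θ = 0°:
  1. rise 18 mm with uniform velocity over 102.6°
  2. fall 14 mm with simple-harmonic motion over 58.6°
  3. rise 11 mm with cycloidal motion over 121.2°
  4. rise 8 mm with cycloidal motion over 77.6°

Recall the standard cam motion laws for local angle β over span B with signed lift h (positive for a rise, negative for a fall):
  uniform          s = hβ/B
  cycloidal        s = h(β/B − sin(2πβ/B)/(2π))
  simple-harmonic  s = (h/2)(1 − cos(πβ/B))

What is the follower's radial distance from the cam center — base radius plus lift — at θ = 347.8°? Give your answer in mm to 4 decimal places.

seg 1 [0°–102.6°] uniform, h=18: full span → s += 18 → s = 18.0000
seg 2 [102.6°–161.2°] simple-harmonic, h=-14: full span → s += -14 → s = 4.0000
seg 3 [161.2°–282.4°] cycloidal, h=11: full span → s += 11 → s = 15.0000
seg 4 [282.4°–360°] cycloidal, h=8: θ=347.8° here. β=65.4, B=77.6. 8·(0.8428 − sin(2π·0.8428)/(2π)) = 7.8052 → s = 22.8052
radial distance = base radius + s = 11 + 22.8052 = 33.8052

33.8052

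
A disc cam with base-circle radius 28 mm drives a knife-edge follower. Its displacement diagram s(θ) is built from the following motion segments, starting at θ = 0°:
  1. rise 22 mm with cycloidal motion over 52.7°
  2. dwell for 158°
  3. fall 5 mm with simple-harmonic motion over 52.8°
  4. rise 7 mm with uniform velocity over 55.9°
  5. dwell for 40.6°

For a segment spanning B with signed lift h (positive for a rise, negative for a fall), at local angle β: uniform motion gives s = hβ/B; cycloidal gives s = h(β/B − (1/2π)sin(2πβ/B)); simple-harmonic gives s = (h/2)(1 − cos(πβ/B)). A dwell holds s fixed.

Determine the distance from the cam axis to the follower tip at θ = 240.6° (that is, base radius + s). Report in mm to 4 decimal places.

seg 1 [0°–52.7°] cycloidal, h=22: full span → s += 22 → s = 22.0000
seg 2 [52.7°–210.7°] dwell: s stays 22.0000
seg 3 [210.7°–263.5°] simple-harmonic, h=-5: θ=240.6° here. β=29.9, B=52.8. -5/2·(1 − cos(π·0.5663)) = -3.0169 → s = 18.9831
radial distance = base radius + s = 28 + 18.9831 = 46.9831

46.9831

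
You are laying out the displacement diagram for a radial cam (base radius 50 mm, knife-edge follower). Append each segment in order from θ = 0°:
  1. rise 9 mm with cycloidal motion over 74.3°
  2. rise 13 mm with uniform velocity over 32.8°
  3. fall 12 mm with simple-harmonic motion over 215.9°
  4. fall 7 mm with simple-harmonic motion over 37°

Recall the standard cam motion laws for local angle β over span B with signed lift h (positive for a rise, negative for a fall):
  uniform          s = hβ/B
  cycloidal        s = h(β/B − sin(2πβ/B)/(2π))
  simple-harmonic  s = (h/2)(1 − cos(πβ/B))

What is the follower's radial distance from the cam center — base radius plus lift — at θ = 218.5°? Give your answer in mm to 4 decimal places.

seg 1 [0°–74.3°] cycloidal, h=9: full span → s += 9 → s = 9.0000
seg 2 [74.3°–107.1°] uniform, h=13: full span → s += 13 → s = 22.0000
seg 3 [107.1°–323°] simple-harmonic, h=-12: θ=218.5° here. β=111.4, B=215.9. -12/2·(1 − cos(π·0.5160)) = -6.3011 → s = 15.6989
radial distance = base radius + s = 50 + 15.6989 = 65.6989

65.6989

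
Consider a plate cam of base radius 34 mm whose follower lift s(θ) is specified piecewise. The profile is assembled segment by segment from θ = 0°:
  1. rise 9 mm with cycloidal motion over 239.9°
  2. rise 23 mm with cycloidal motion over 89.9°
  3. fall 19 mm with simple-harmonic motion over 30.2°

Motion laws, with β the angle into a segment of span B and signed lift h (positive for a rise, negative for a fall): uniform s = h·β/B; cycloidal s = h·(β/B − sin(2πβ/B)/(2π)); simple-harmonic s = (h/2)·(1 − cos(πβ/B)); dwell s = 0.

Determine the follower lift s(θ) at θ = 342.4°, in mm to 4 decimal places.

seg 1 [0°–239.9°] cycloidal, h=9: full span → s += 9 → s = 9.0000
seg 2 [239.9°–329.8°] cycloidal, h=23: full span → s += 23 → s = 32.0000
seg 3 [329.8°–360°] simple-harmonic, h=-19: θ=342.4° here. β=12.6, B=30.2. -19/2·(1 − cos(π·0.4172)) = -7.0571 → s = 24.9429

24.9429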